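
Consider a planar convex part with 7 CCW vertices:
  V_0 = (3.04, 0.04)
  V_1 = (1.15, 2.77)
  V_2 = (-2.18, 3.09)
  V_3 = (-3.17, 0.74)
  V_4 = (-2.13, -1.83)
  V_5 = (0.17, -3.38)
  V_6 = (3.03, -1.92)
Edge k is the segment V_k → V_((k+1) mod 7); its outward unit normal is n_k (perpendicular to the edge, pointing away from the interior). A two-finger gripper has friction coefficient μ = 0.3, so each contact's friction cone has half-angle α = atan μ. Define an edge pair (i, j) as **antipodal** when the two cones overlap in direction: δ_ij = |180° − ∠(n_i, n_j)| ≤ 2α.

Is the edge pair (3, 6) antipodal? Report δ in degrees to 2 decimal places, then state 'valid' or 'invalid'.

δ = 22.32°, valid

α = atan 0.3 = 16.70°;  2α = 33.40°
edge 3: e_3 = (+1.04, -2.57);  n_3 = (-0.9270, -0.3751)
edge 6: e_6 = (+0.01, +1.96);  n_6 = (+1.0000, -0.0051)
∠(n_3, n_6) = 157.68°
δ = |180° − 157.68°| = 22.32°
22.32° ≤ 2α = 33.40°  →  valid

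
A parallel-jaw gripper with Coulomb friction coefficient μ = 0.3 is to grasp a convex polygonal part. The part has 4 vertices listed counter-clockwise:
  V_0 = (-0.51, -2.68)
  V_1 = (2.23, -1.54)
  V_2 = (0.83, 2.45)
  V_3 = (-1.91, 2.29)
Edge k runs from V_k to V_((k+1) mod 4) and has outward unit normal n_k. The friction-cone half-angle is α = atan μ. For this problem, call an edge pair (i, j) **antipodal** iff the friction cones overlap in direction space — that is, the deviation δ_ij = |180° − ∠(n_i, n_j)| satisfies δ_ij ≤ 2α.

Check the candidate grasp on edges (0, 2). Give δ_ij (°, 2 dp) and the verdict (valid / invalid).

δ = 19.25°, valid

α = atan 0.3 = 16.70°;  2α = 33.40°
edge 0: e_0 = (+2.74, +1.14);  n_0 = (+0.3841, -0.9233)
edge 2: e_2 = (-2.74, -0.16);  n_2 = (-0.0583, +0.9983)
∠(n_0, n_2) = 160.75°
δ = |180° − 160.75°| = 19.25°
19.25° ≤ 2α = 33.40°  →  valid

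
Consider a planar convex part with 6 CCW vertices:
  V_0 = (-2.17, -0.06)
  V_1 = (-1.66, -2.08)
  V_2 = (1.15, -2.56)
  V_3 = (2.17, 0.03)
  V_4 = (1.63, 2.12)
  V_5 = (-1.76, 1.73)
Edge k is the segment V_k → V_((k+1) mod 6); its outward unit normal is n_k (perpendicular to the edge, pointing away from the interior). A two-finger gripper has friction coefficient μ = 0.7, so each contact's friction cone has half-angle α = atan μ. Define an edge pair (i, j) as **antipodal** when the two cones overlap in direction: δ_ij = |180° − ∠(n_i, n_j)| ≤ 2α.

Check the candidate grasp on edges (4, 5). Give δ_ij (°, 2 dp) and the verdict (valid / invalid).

δ = 109.46°, invalid

α = atan 0.7 = 34.99°;  2α = 69.98°
edge 4: e_4 = (-3.39, -0.39);  n_4 = (-0.1143, +0.9934)
edge 5: e_5 = (-0.41, -1.79);  n_5 = (-0.9748, +0.2233)
∠(n_4, n_5) = 70.54°
δ = |180° − 70.54°| = 109.46°
109.46° > 2α = 69.98°  →  invalid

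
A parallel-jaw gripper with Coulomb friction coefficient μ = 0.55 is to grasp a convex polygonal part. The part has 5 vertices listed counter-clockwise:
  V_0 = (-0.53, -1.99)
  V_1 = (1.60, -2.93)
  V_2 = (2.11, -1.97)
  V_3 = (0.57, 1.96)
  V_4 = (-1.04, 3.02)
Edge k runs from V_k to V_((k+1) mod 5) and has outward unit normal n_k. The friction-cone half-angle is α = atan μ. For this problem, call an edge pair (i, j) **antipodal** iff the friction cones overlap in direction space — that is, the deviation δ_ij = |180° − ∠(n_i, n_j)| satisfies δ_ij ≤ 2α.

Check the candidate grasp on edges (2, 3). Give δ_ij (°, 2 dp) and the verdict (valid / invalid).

δ = 144.76°, invalid

α = atan 0.55 = 28.81°;  2α = 57.62°
edge 2: e_2 = (-1.54, +3.93);  n_2 = (+0.9311, +0.3648)
edge 3: e_3 = (-1.61, +1.06);  n_3 = (+0.5499, +0.8352)
∠(n_2, n_3) = 35.24°
δ = |180° − 35.24°| = 144.76°
144.76° > 2α = 57.62°  →  invalid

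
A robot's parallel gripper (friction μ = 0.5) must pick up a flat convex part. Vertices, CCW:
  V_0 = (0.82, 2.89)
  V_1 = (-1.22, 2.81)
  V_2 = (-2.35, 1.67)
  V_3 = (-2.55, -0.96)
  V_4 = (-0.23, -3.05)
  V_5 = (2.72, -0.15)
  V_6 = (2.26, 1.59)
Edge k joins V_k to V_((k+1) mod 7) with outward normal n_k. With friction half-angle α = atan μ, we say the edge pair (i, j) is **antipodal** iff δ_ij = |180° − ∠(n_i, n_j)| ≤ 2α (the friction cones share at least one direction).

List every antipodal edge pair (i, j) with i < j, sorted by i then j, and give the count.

α = atan 0.5 = 26.57°;  2α = 53.13°
n_0 = (-0.0392, +0.9992)
n_1 = (-0.7102, +0.7040)
n_2 = (-0.9971, +0.0758)
n_3 = (-0.6693, -0.7430)
n_4 = (+0.7010, -0.7131)
n_5 = (+0.9668, +0.2556)
n_6 = (+0.6701, +0.7423)
  (0,1): δ = 136.99°  ·
  (0,2): δ = 96.59°  ·
  (0,3): δ = 44.26°  ✓
  (0,4): δ = 42.26°  ✓
  (0,5): δ = 102.56°  ·
  (0,6): δ = 135.68°  ·
  (1,2): δ = 139.60°  ·
  (1,3): δ = 87.27°  ·
  (1,4): δ = 0.74°  ✓
  (1,5): δ = 59.56°  ·
  (1,6): δ = 92.67°  ·
  (2,3): δ = 127.67°  ·
  (2,4): δ = 41.14°  ✓
  (2,5): δ = 19.16°  ✓
  (2,6): δ = 52.27°  ✓
  (3,4): δ = 93.48°  ·
  (3,5): δ = 33.18°  ✓
  (3,6): δ = 0.06°  ✓
  (4,5): δ = 119.70°  ·
  (4,6): δ = 86.59°  ·
  (5,6): δ = 146.88°  ·
antipodal pairs: 8

count = 8; pairs: (0,3), (0,4), (1,4), (2,4), (2,5), (2,6), (3,5), (3,6)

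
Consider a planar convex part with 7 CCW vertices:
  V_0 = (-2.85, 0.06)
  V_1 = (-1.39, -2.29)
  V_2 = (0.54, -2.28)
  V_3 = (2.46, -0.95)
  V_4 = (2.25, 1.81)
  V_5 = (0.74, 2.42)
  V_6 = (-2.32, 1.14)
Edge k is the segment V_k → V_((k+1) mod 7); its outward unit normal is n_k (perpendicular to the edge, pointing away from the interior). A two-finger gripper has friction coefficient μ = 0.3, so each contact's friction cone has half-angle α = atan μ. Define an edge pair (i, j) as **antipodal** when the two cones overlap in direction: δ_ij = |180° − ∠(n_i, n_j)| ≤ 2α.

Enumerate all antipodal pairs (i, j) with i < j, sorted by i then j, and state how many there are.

α = atan 0.3 = 16.70°;  2α = 33.40°
n_0 = (-0.8494, -0.5277)
n_1 = (+0.0052, -1.0000)
n_2 = (+0.5694, -0.8220)
n_3 = (+0.9971, +0.0759)
n_4 = (+0.3746, +0.9272)
n_5 = (-0.3859, +0.9225)
n_6 = (-0.8977, +0.4406)
  (0,1): δ = 121.55°  ·
  (0,2): δ = 87.14°  ·
  (0,3): δ = 27.50°  ✓
  (0,4): δ = 36.15°  ·
  (0,5): δ = 80.85°  ·
  (0,6): δ = 122.01°  ·
  (1,2): δ = 145.59°  ·
  (1,3): δ = 85.95°  ·
  (1,4): δ = 22.29°  ✓
  (1,5): δ = 22.40°  ✓
  (1,6): δ = 63.56°  ·
  (2,3): δ = 120.36°  ·
  (2,4): δ = 56.71°  ·
  (2,5): δ = 12.01°  ✓
  (2,6): δ = 29.15°  ✓
  (3,4): δ = 116.35°  ·
  (3,5): δ = 71.65°  ·
  (3,6): δ = 30.49°  ✓
  (4,5): δ = 135.30°  ·
  (4,6): δ = 94.14°  ·
  (5,6): δ = 138.84°  ·
antipodal pairs: 6

count = 6; pairs: (0,3), (1,4), (1,5), (2,5), (2,6), (3,6)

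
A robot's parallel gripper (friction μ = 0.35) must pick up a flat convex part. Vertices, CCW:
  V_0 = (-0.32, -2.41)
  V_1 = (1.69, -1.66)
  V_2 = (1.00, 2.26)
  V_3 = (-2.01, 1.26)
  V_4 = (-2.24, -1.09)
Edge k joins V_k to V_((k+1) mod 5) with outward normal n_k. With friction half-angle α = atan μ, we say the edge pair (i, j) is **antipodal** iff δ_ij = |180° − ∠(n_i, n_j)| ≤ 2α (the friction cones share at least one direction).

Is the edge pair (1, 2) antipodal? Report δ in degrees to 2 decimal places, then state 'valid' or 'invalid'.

δ = 81.61°, invalid

α = atan 0.35 = 19.29°;  2α = 38.58°
edge 1: e_1 = (-0.69, +3.92);  n_1 = (+0.9849, +0.1734)
edge 2: e_2 = (-3.01, -1.00);  n_2 = (-0.3153, +0.9490)
∠(n_1, n_2) = 98.39°
δ = |180° − 98.39°| = 81.61°
81.61° > 2α = 38.58°  →  invalid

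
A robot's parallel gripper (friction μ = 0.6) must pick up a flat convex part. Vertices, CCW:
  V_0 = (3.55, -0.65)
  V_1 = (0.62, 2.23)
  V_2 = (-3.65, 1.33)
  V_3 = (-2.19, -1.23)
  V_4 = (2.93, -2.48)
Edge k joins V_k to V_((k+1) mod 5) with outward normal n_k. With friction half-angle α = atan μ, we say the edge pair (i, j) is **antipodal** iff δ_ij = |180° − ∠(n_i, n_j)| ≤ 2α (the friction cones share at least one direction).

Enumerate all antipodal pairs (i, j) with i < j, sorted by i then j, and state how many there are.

count = 5; pairs: (0,2), (0,3), (1,3), (1,4), (2,4)

α = atan 0.6 = 30.96°;  2α = 61.93°
n_0 = (+0.7010, +0.7132)
n_1 = (-0.2062, +0.9785)
n_2 = (-0.8687, -0.4954)
n_3 = (-0.2372, -0.9715)
n_4 = (+0.9471, -0.3209)
  (0,1): δ = 123.59°  ·
  (0,2): δ = 15.80°  ✓
  (0,3): δ = 30.79°  ✓
  (0,4): δ = 115.79°  ·
  (1,2): δ = 72.21°  ·
  (1,3): δ = 25.62°  ✓
  (1,4): δ = 59.38°  ✓
  (2,3): δ = 133.42°  ·
  (2,4): δ = 48.41°  ✓
  (3,4): δ = 95.00°  ·
antipodal pairs: 5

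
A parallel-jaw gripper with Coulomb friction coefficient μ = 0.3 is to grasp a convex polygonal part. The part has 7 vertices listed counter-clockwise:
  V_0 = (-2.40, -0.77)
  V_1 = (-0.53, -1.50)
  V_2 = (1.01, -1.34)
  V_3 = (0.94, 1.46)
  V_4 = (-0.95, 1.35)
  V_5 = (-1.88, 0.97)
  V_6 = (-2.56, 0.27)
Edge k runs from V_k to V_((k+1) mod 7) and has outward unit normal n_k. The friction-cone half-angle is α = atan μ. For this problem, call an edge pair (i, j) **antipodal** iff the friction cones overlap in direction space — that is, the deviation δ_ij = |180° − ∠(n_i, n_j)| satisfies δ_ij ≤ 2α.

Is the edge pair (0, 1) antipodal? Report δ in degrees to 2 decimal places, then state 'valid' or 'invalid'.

δ = 152.74°, invalid

α = atan 0.3 = 16.70°;  2α = 33.40°
edge 0: e_0 = (+1.87, -0.73);  n_0 = (-0.3636, -0.9315)
edge 1: e_1 = (+1.54, +0.16);  n_1 = (+0.1033, -0.9946)
∠(n_0, n_1) = 27.26°
δ = |180° − 27.26°| = 152.74°
152.74° > 2α = 33.40°  →  invalid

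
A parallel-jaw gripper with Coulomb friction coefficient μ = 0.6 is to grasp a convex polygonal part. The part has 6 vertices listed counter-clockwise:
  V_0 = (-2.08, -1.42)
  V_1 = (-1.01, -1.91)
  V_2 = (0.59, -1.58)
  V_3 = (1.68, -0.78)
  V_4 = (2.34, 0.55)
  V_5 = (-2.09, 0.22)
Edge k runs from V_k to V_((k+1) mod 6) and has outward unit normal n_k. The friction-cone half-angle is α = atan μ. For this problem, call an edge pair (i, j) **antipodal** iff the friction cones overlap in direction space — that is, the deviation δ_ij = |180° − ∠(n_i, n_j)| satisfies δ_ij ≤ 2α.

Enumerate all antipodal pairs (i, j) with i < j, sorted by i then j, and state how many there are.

count = 6; pairs: (0,4), (1,4), (2,4), (2,5), (3,4), (3,5)

α = atan 0.6 = 30.96°;  2α = 61.93°
n_0 = (-0.4164, -0.9092)
n_1 = (+0.2020, -0.9794)
n_2 = (+0.5917, -0.8062)
n_3 = (+0.8958, -0.4445)
n_4 = (-0.0743, +0.9972)
n_5 = (-1.0000, -0.0061)
  (0,1): δ = 143.74°  ·
  (0,2): δ = 119.12°  ·
  (0,3): δ = 91.79°  ·
  (0,4): δ = 28.87°  ✓
  (0,5): δ = 114.95°  ·
  (1,2): δ = 155.38°  ·
  (1,3): δ = 128.05°  ·
  (1,4): δ = 7.39°  ✓
  (1,5): δ = 78.70°  ·
  (2,3): δ = 152.67°  ·
  (2,4): δ = 32.02°  ✓
  (2,5): δ = 54.07°  ✓
  (3,4): δ = 59.35°  ✓
  (3,5): δ = 26.74°  ✓
  (4,5): δ = 93.91°  ·
antipodal pairs: 6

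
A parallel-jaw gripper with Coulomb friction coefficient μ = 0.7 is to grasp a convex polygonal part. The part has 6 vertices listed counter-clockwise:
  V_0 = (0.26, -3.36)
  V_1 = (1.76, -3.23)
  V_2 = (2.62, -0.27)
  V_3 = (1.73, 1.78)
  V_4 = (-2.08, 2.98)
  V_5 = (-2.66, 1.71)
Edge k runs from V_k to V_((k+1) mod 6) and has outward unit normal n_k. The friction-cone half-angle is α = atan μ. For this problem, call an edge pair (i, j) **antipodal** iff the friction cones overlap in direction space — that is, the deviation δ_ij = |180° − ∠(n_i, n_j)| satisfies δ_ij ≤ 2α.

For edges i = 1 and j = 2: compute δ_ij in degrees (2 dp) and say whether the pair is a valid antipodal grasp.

δ = 140.33°, invalid

α = atan 0.7 = 34.99°;  2α = 69.98°
edge 1: e_1 = (+0.86, +2.96);  n_1 = (+0.9603, -0.2790)
edge 2: e_2 = (-0.89, +2.05);  n_2 = (+0.9173, +0.3982)
∠(n_1, n_2) = 39.67°
δ = |180° − 39.67°| = 140.33°
140.33° > 2α = 69.98°  →  invalid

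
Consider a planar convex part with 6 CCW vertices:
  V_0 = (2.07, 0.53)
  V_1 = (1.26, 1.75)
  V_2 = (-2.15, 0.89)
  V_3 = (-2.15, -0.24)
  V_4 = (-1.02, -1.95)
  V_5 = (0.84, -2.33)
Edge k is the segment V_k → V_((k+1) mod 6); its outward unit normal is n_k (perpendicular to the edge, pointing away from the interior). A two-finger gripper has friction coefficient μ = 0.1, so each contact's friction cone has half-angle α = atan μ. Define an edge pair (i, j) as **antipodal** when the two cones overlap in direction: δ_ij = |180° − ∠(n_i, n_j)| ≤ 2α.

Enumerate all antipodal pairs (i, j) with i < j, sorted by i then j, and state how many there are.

α = atan 0.1 = 5.71°;  2α = 11.42°
n_0 = (+0.8331, +0.5531)
n_1 = (-0.2445, +0.9696)
n_2 = (-1.0000, -0.0000)
n_3 = (-0.8343, -0.5513)
n_4 = (-0.2002, -0.9798)
n_5 = (+0.9186, -0.3951)
  (0,1): δ = 109.43°  ·
  (0,2): δ = 33.58°  ·
  (0,3): δ = 0.12°  ✓
  (0,4): δ = 44.87°  ·
  (0,5): δ = 123.15°  ·
  (1,2): δ = 104.15°  ·
  (1,3): δ = 70.70°  ·
  (1,4): δ = 25.70°  ·
  (1,5): δ = 52.57°  ·
  (2,3): δ = 146.54°  ·
  (2,4): δ = 101.55°  ·
  (2,5): δ = 23.27°  ·
  (3,4): δ = 135.00°  ·
  (3,5): δ = 56.73°  ·
  (4,5): δ = 101.72°  ·
antipodal pairs: 1

count = 1; pairs: (0,3)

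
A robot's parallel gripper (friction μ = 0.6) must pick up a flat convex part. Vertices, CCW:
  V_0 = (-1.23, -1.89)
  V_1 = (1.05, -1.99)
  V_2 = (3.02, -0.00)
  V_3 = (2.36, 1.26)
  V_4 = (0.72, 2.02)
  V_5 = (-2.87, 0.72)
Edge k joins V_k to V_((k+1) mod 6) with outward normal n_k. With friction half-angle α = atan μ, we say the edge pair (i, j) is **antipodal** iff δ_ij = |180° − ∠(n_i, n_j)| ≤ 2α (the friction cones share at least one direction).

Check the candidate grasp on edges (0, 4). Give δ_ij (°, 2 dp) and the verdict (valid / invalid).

δ = 22.42°, valid

α = atan 0.6 = 30.96°;  2α = 61.93°
edge 0: e_0 = (+2.28, -0.10);  n_0 = (-0.0438, -0.9990)
edge 4: e_4 = (-3.59, -1.30);  n_4 = (-0.3405, +0.9403)
∠(n_0, n_4) = 157.58°
δ = |180° − 157.58°| = 22.42°
22.42° ≤ 2α = 61.93°  →  valid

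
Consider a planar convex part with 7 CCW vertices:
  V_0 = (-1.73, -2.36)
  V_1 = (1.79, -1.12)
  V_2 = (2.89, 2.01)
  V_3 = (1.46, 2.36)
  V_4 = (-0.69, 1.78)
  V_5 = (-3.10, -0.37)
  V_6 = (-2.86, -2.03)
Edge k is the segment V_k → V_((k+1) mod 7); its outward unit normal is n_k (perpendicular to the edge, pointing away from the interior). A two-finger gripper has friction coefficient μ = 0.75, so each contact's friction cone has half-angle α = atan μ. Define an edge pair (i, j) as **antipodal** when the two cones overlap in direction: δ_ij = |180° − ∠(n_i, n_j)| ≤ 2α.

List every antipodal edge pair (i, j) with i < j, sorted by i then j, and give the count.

α = atan 0.75 = 36.87°;  2α = 73.74°
n_0 = (+0.3323, -0.9432)
n_1 = (+0.9434, -0.3316)
n_2 = (+0.2377, +0.9713)
n_3 = (-0.2605, +0.9655)
n_4 = (-0.6657, +0.7462)
n_5 = (-0.9897, -0.1431)
n_6 = (-0.2803, -0.9599)
  (0,1): δ = 128.77°  ·
  (0,2): δ = 33.16°  ✓
  (0,3): δ = 4.31°  ✓
  (0,4): δ = 22.33°  ✓
  (0,5): δ = 78.82°  ·
  (0,6): δ = 144.31°  ·
  (1,2): δ = 84.39°  ·
  (1,3): δ = 55.54°  ✓
  (1,4): δ = 28.90°  ✓
  (1,5): δ = 27.59°  ✓
  (1,6): δ = 93.08°  ·
  (2,3): δ = 151.15°  ·
  (2,4): δ = 124.51°  ·
  (2,5): δ = 68.02°  ✓
  (2,6): δ = 2.53°  ✓
  (3,4): δ = 153.36°  ·
  (3,5): δ = 96.87°  ·
  (3,6): δ = 31.38°  ✓
  (4,5): δ = 123.51°  ·
  (4,6): δ = 58.02°  ✓
  (5,6): δ = 114.51°  ·
antipodal pairs: 10

count = 10; pairs: (0,2), (0,3), (0,4), (1,3), (1,4), (1,5), (2,5), (2,6), (3,6), (4,6)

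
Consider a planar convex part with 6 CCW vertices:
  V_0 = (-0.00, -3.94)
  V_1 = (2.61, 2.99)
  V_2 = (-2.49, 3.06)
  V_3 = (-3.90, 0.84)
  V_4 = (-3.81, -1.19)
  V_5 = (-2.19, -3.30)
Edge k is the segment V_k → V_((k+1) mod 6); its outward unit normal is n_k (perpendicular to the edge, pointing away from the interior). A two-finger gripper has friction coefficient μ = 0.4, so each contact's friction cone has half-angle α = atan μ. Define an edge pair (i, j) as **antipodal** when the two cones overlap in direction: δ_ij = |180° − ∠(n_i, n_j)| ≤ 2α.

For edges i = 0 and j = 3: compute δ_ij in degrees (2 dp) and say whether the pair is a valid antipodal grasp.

α = atan 0.4 = 21.80°;  2α = 43.60°
edge 0: e_0 = (+2.61, +6.93);  n_0 = (+0.9358, -0.3525)
edge 3: e_3 = (+0.09, -2.03);  n_3 = (-0.9990, -0.0443)
∠(n_0, n_3) = 156.82°
δ = |180° − 156.82°| = 23.18°
23.18° ≤ 2α = 43.60°  →  valid

δ = 23.18°, valid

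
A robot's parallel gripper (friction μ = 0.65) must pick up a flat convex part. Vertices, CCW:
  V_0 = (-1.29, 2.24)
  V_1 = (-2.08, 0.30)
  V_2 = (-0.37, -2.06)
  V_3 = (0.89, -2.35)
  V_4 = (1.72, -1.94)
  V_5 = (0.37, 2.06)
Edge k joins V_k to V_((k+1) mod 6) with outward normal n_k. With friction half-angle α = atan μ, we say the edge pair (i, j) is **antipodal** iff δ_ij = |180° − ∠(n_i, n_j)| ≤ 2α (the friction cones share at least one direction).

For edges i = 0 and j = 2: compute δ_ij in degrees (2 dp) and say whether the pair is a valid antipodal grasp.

α = atan 0.65 = 33.02°;  2α = 66.05°
edge 0: e_0 = (-0.79, -1.94);  n_0 = (-0.9262, +0.3771)
edge 2: e_2 = (+1.26, -0.29);  n_2 = (-0.2243, -0.9745)
∠(n_0, n_2) = 99.20°
δ = |180° − 99.20°| = 80.80°
80.80° > 2α = 66.05°  →  invalid

δ = 80.80°, invalid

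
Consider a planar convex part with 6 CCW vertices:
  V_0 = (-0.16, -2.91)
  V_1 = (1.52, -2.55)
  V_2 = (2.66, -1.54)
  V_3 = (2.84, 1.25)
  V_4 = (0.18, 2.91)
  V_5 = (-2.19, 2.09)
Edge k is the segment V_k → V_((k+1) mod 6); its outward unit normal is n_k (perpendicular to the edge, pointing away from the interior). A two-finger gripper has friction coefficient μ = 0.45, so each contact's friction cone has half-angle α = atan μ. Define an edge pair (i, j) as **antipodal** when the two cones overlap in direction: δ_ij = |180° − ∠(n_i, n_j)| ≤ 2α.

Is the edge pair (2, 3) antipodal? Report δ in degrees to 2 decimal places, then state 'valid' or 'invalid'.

α = atan 0.45 = 24.23°;  2α = 48.46°
edge 2: e_2 = (+0.18, +2.79);  n_2 = (+0.9979, -0.0644)
edge 3: e_3 = (-2.66, +1.66);  n_3 = (+0.5294, +0.8484)
∠(n_2, n_3) = 61.72°
δ = |180° − 61.72°| = 118.28°
118.28° > 2α = 48.46°  →  invalid

δ = 118.28°, invalid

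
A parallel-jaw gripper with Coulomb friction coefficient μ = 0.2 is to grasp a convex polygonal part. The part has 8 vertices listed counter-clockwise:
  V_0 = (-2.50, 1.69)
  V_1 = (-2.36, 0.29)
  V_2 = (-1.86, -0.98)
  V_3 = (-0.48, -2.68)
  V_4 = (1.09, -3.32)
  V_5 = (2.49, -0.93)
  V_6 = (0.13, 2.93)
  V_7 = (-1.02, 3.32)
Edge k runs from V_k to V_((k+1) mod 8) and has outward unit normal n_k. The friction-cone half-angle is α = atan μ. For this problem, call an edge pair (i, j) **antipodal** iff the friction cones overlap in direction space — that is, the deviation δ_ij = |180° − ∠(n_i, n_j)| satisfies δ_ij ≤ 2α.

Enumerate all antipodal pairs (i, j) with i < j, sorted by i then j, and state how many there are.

α = atan 0.2 = 11.31°;  2α = 22.62°
n_0 = (-0.9950, -0.0995)
n_1 = (-0.9305, -0.3663)
n_2 = (-0.7764, -0.6302)
n_3 = (-0.3775, -0.9260)
n_4 = (+0.8629, -0.5054)
n_5 = (+0.8532, +0.5216)
n_6 = (+0.3212, +0.9470)
n_7 = (-0.7404, +0.6722)
  (0,1): δ = 164.22°  ·
  (0,2): δ = 146.64°  ·
  (0,3): δ = 117.89°  ·
  (0,4): δ = 36.07°  ·
  (0,5): δ = 25.73°  ·
  (0,6): δ = 65.56°  ·
  (0,7): δ = 132.05°  ·
  (1,2): δ = 162.42°  ·
  (1,3): δ = 133.67°  ·
  (1,4): δ = 51.85°  ·
  (1,5): δ = 9.95°  ✓
  (1,6): δ = 49.78°  ·
  (1,7): δ = 116.27°  ·
  (2,3): δ = 151.25°  ·
  (2,4): δ = 69.43°  ·
  (2,5): δ = 7.63°  ✓
  (2,6): δ = 32.20°  ·
  (2,7): δ = 98.69°  ·
  (3,4): δ = 98.18°  ·
  (3,5): δ = 36.38°  ·
  (3,6): δ = 3.44°  ✓
  (3,7): δ = 69.94°  ·
  (4,5): δ = 118.20°  ·
  (4,6): δ = 78.37°  ·
  (4,7): δ = 11.88°  ✓
  (5,6): δ = 140.17°  ·
  (5,7): δ = 73.68°  ·
  (6,7): δ = 113.51°  ·
antipodal pairs: 4

count = 4; pairs: (1,5), (2,5), (3,6), (4,7)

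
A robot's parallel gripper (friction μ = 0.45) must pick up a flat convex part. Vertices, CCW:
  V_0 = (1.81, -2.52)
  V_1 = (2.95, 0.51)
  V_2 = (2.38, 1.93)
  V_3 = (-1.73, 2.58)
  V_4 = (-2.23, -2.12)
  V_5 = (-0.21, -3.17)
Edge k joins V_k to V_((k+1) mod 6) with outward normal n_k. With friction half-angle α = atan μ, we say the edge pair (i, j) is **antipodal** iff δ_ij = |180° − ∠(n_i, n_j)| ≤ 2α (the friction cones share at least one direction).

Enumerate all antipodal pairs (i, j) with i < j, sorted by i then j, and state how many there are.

α = atan 0.45 = 24.23°;  2α = 48.46°
n_0 = (+0.9359, -0.3521)
n_1 = (+0.9280, +0.3725)
n_2 = (+0.1562, +0.9877)
n_3 = (-0.9944, +0.1058)
n_4 = (-0.4612, -0.8873)
n_5 = (+0.3063, -0.9519)
  (0,1): δ = 137.51°  ·
  (0,2): δ = 78.37°  ·
  (0,3): δ = 14.55°  ✓
  (0,4): δ = 83.15°  ·
  (0,5): δ = 128.46°  ·
  (1,2): δ = 120.86°  ·
  (1,3): δ = 27.94°  ✓
  (1,4): δ = 40.66°  ✓
  (1,5): δ = 85.97°  ·
  (2,3): δ = 87.09°  ·
  (2,4): δ = 18.48°  ✓
  (2,5): δ = 26.82°  ✓
  (3,4): δ = 111.39°  ·
  (3,5): δ = 66.09°  ·
  (4,5): δ = 134.70°  ·
antipodal pairs: 5

count = 5; pairs: (0,3), (1,3), (1,4), (2,4), (2,5)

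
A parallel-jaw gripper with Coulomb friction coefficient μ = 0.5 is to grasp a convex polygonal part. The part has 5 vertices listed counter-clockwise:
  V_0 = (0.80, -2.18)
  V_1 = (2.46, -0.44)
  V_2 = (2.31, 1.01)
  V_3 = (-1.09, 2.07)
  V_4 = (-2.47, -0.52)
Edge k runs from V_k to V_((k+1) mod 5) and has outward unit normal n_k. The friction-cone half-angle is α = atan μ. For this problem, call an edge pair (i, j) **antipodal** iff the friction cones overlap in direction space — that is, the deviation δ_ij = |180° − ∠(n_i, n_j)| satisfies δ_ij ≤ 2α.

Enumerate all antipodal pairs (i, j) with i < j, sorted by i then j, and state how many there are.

count = 3; pairs: (0,3), (1,3), (2,4)

α = atan 0.5 = 26.57°;  2α = 53.13°
n_0 = (+0.7235, -0.6903)
n_1 = (+0.9947, +0.1029)
n_2 = (+0.2976, +0.9547)
n_3 = (-0.8825, +0.4702)
n_4 = (-0.4527, -0.8917)
  (0,1): δ = 130.44°  ·
  (0,2): δ = 63.66°  ·
  (0,3): δ = 15.60°  ✓
  (0,4): δ = 106.74°  ·
  (1,2): δ = 113.22°  ·
  (1,3): δ = 33.96°  ✓
  (1,4): δ = 57.18°  ·
  (2,3): δ = 100.73°  ·
  (2,4): δ = 9.60°  ✓
  (3,4): δ = 88.86°  ·
antipodal pairs: 3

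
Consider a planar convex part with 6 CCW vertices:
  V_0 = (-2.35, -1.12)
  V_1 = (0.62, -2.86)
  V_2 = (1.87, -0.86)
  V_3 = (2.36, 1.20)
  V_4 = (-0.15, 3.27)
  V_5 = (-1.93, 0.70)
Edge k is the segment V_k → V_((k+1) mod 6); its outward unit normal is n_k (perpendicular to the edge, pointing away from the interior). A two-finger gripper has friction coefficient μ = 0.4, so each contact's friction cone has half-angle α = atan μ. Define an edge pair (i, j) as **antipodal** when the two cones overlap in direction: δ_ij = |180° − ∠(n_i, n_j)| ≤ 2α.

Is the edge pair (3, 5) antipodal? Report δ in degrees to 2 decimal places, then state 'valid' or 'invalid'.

α = atan 0.4 = 21.80°;  2α = 43.60°
edge 3: e_3 = (-2.51, +2.07);  n_3 = (+0.6362, +0.7715)
edge 5: e_5 = (-0.42, -1.82);  n_5 = (-0.9744, +0.2249)
∠(n_3, n_5) = 116.52°
δ = |180° − 116.52°| = 63.48°
63.48° > 2α = 43.60°  →  invalid

δ = 63.48°, invalid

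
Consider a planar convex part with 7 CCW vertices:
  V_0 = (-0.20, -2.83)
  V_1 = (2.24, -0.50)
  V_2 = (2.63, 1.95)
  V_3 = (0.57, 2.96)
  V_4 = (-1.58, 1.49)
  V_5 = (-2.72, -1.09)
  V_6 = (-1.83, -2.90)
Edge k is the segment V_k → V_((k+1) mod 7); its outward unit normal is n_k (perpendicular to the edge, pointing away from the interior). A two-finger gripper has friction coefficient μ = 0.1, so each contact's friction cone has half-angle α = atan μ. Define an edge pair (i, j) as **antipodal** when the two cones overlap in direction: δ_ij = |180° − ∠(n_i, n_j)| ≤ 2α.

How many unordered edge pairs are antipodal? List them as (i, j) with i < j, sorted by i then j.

count = 1; pairs: (0,3)

α = atan 0.1 = 5.71°;  2α = 11.42°
n_0 = (+0.6906, -0.7232)
n_1 = (+0.9876, -0.1572)
n_2 = (+0.4402, +0.8979)
n_3 = (-0.5644, +0.8255)
n_4 = (-0.9147, +0.4042)
n_5 = (-0.8974, -0.4413)
n_6 = (+0.0429, -0.9991)
  (0,1): δ = 142.72°  ·
  (0,2): δ = 69.80°  ·
  (0,3): δ = 9.32°  ✓
  (0,4): δ = 22.48°  ·
  (0,5): δ = 72.50°  ·
  (0,6): δ = 138.78°  ·
  (1,2): δ = 107.07°  ·
  (1,3): δ = 46.59°  ·
  (1,4): δ = 14.79°  ·
  (1,5): δ = 35.23°  ·
  (1,6): δ = 101.50°  ·
  (2,3): δ = 119.52°  ·
  (2,4): δ = 87.72°  ·
  (2,5): δ = 37.70°  ·
  (2,6): δ = 28.58°  ·
  (3,4): δ = 148.20°  ·
  (3,5): δ = 98.18°  ·
  (3,6): δ = 31.90°  ·
  (4,5): δ = 129.98°  ·
  (4,6): δ = 63.70°  ·
  (5,6): δ = 113.72°  ·
antipodal pairs: 1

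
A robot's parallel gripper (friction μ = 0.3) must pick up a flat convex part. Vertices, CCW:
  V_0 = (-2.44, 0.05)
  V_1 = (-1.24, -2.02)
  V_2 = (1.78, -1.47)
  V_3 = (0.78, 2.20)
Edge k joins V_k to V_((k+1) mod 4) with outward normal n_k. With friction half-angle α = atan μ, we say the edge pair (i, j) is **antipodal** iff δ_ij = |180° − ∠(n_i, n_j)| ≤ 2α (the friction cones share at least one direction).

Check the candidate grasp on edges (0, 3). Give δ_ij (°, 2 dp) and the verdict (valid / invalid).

α = atan 0.3 = 16.70°;  2α = 33.40°
edge 0: e_0 = (+1.20, -2.07);  n_0 = (-0.8651, -0.5015)
edge 3: e_3 = (-3.22, -2.15);  n_3 = (-0.5553, +0.8317)
∠(n_0, n_3) = 86.37°
δ = |180° − 86.37°| = 93.63°
93.63° > 2α = 33.40°  →  invalid

δ = 93.63°, invalid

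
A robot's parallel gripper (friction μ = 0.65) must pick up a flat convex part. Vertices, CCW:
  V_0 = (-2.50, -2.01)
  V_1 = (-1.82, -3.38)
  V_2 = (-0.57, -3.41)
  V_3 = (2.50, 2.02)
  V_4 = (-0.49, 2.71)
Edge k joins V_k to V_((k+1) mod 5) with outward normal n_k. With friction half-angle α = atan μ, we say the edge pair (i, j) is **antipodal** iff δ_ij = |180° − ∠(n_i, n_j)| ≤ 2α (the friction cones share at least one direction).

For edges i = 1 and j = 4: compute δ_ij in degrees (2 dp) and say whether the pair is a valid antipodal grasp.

δ = 68.31°, invalid

α = atan 0.65 = 33.02°;  2α = 66.05°
edge 1: e_1 = (+1.25, -0.03);  n_1 = (-0.0240, -0.9997)
edge 4: e_4 = (-2.01, -4.72);  n_4 = (-0.9201, +0.3918)
∠(n_1, n_4) = 111.69°
δ = |180° − 111.69°| = 68.31°
68.31° > 2α = 66.05°  →  invalid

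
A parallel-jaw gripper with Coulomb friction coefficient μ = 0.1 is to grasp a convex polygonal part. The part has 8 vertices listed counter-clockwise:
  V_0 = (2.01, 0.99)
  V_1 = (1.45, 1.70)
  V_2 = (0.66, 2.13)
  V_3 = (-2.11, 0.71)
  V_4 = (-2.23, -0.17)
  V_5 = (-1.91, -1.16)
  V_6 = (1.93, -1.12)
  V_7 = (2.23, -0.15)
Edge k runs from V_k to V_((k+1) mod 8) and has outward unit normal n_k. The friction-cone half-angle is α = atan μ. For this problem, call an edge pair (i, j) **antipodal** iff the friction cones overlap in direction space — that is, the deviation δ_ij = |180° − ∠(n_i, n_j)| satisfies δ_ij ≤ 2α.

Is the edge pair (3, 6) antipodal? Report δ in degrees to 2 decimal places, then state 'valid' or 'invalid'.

δ = 9.42°, valid

α = atan 0.1 = 5.71°;  2α = 11.42°
edge 3: e_3 = (-0.12, -0.88);  n_3 = (-0.9908, +0.1351)
edge 6: e_6 = (+0.30, +0.97);  n_6 = (+0.9554, -0.2955)
∠(n_3, n_6) = 170.58°
δ = |180° − 170.58°| = 9.42°
9.42° ≤ 2α = 11.42°  →  valid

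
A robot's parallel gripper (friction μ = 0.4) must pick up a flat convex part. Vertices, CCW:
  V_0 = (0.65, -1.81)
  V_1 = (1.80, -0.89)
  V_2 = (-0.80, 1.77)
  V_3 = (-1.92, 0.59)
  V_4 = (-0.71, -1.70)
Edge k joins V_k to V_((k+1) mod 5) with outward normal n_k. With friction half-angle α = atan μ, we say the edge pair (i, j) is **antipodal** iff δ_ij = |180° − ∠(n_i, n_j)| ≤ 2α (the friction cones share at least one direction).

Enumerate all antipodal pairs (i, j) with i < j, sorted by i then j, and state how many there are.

count = 3; pairs: (0,2), (1,3), (1,4)

α = atan 0.4 = 21.80°;  2α = 43.60°
n_0 = (+0.6247, -0.7809)
n_1 = (+0.7151, +0.6990)
n_2 = (-0.7253, +0.6884)
n_3 = (-0.8842, -0.4672)
n_4 = (-0.0806, -0.9967)
  (0,1): δ = 84.31°  ·
  (0,2): δ = 7.83°  ✓
  (0,3): δ = 79.19°  ·
  (0,4): δ = 136.72°  ·
  (1,2): δ = 87.85°  ·
  (1,3): δ = 16.50°  ✓
  (1,4): δ = 41.03°  ✓
  (2,3): δ = 108.64°  ·
  (2,4): δ = 51.12°  ·
  (3,4): δ = 122.48°  ·
antipodal pairs: 3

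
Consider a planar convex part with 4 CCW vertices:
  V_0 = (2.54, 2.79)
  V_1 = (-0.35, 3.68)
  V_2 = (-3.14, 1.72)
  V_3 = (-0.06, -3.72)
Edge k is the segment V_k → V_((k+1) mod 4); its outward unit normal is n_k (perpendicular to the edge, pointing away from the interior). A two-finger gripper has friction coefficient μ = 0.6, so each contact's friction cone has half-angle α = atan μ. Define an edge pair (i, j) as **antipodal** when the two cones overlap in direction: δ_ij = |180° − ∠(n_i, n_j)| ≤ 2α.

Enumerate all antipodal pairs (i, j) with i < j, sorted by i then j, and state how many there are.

count = 3; pairs: (0,2), (1,3), (2,3)

α = atan 0.6 = 30.96°;  2α = 61.93°
n_0 = (+0.2943, +0.9557)
n_1 = (-0.5748, +0.8183)
n_2 = (-0.8702, -0.4927)
n_3 = (+0.9287, -0.3709)
  (0,1): δ = 127.79°  ·
  (0,2): δ = 43.37°  ✓
  (0,3): δ = 85.35°  ·
  (1,2): δ = 95.57°  ·
  (1,3): δ = 33.14°  ✓
  (2,3): δ = 51.29°  ✓
antipodal pairs: 3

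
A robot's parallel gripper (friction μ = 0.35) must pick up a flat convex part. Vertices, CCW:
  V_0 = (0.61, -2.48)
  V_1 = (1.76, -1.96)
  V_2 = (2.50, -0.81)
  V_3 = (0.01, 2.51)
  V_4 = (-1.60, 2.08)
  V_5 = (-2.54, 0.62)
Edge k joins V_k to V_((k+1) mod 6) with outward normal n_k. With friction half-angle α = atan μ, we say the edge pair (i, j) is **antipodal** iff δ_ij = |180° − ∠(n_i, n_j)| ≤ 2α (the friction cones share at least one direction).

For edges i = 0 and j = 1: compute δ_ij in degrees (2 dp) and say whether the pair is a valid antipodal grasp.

δ = 147.09°, invalid

α = atan 0.35 = 19.29°;  2α = 38.58°
edge 0: e_0 = (+1.15, +0.52);  n_0 = (+0.4120, -0.9112)
edge 1: e_1 = (+0.74, +1.15);  n_1 = (+0.8409, -0.5411)
∠(n_0, n_1) = 32.91°
δ = |180° − 32.91°| = 147.09°
147.09° > 2α = 38.58°  →  invalid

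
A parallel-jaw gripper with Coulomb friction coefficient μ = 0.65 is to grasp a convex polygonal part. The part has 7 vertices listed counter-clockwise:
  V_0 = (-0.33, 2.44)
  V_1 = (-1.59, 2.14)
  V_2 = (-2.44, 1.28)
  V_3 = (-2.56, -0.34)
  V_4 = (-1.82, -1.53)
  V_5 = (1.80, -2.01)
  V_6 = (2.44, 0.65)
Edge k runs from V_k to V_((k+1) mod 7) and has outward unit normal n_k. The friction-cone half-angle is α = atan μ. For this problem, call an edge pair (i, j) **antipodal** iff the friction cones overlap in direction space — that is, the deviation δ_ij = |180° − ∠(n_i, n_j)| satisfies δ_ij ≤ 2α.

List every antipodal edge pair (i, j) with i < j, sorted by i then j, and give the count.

count = 9; pairs: (0,4), (0,5), (1,4), (1,5), (2,5), (2,6), (3,5), (3,6), (4,6)

α = atan 0.65 = 33.02°;  2α = 66.05°
n_0 = (-0.2316, +0.9728)
n_1 = (-0.7112, +0.7030)
n_2 = (-0.9973, +0.0739)
n_3 = (-0.8492, -0.5281)
n_4 = (-0.1314, -0.9913)
n_5 = (+0.9723, -0.2339)
n_6 = (+0.5427, +0.8399)
  (0,1): δ = 148.06°  ·
  (0,2): δ = 107.63°  ·
  (0,3): δ = 71.52°  ·
  (0,4): δ = 20.95°  ✓
  (0,5): δ = 63.08°  ✓
  (0,6): δ = 133.74°  ·
  (1,2): δ = 139.57°  ·
  (1,3): δ = 103.46°  ·
  (1,4): δ = 52.89°  ✓
  (1,5): δ = 31.14°  ✓
  (1,6): δ = 101.79°  ·
  (2,3): δ = 143.89°  ·
  (2,4): δ = 93.32°  ·
  (2,5): δ = 9.29°  ✓
  (2,6): δ = 61.37°  ✓
  (3,4): δ = 129.43°  ·
  (3,5): δ = 45.40°  ✓
  (3,6): δ = 25.25°  ✓
  (4,5): δ = 95.98°  ·
  (4,6): δ = 25.32°  ✓
  (5,6): δ = 109.34°  ·
antipodal pairs: 9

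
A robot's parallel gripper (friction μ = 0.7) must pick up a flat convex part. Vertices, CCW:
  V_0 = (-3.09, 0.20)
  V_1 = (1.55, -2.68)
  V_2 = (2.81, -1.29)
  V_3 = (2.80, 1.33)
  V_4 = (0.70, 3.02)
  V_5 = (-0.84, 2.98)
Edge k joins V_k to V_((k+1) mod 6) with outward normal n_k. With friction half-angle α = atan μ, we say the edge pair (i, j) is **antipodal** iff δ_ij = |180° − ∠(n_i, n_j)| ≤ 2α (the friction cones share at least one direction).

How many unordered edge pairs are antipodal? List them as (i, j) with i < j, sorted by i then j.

count = 6; pairs: (0,2), (0,3), (0,4), (1,4), (1,5), (2,5)

α = atan 0.7 = 34.99°;  2α = 69.98°
n_0 = (-0.5274, -0.8496)
n_1 = (+0.7409, -0.6716)
n_2 = (+1.0000, +0.0038)
n_3 = (+0.6270, +0.7791)
n_4 = (-0.0260, +0.9997)
n_5 = (-0.7773, +0.6291)
  (0,1): δ = 100.36°  ·
  (0,2): δ = 57.95°  ✓
  (0,3): δ = 7.00°  ✓
  (0,4): δ = 33.32°  ✓
  (0,5): δ = 82.84°  ·
  (1,2): δ = 137.59°  ·
  (1,3): δ = 86.63°  ·
  (1,4): δ = 46.32°  ✓
  (1,5): δ = 3.21°  ✓
  (2,3): δ = 129.04°  ·
  (2,4): δ = 88.73°  ·
  (2,5): δ = 39.20°  ✓
  (3,4): δ = 139.69°  ·
  (3,5): δ = 90.16°  ·
  (4,5): δ = 130.47°  ·
antipodal pairs: 6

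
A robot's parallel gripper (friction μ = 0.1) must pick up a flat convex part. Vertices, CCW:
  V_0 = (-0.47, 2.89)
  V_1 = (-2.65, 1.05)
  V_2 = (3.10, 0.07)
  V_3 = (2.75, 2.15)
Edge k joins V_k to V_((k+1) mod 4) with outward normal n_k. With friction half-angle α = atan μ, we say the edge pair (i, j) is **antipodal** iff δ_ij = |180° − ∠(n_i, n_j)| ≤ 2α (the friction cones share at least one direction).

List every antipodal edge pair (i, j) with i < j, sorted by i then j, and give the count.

α = atan 0.1 = 5.71°;  2α = 11.42°
n_0 = (-0.6450, +0.7642)
n_1 = (-0.1680, -0.9858)
n_2 = (+0.9861, +0.1659)
n_3 = (+0.2240, +0.9746)
  (0,1): δ = 49.84°  ·
  (0,2): δ = 59.39°  ·
  (0,3): δ = 126.89°  ·
  (1,2): δ = 70.78°  ·
  (1,3): δ = 3.27°  ✓
  (2,3): δ = 112.49°  ·
antipodal pairs: 1

count = 1; pairs: (1,3)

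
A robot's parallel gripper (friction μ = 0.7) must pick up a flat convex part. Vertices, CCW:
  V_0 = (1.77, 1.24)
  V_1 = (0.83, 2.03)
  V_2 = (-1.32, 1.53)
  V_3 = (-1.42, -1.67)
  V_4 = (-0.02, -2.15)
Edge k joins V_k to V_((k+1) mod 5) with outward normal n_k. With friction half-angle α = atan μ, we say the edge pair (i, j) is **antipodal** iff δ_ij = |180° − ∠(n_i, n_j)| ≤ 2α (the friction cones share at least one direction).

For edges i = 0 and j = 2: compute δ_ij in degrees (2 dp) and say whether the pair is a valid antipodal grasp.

α = atan 0.7 = 34.99°;  2α = 69.98°
edge 0: e_0 = (-0.94, +0.79);  n_0 = (+0.6434, +0.7655)
edge 2: e_2 = (-0.10, -3.20);  n_2 = (-0.9995, +0.0312)
∠(n_0, n_2) = 128.25°
δ = |180° − 128.25°| = 51.75°
51.75° ≤ 2α = 69.98°  →  valid

δ = 51.75°, valid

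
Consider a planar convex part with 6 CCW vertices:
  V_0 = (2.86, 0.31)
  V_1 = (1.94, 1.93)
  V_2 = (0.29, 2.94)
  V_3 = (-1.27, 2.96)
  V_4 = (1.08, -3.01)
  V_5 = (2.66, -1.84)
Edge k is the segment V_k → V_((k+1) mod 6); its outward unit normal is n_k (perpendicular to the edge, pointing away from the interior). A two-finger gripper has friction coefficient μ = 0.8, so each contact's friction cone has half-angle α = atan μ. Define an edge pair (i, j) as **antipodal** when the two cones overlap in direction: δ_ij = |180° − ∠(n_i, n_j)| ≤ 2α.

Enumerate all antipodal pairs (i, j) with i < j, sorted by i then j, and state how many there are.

count = 7; pairs: (0,3), (1,3), (1,4), (2,3), (2,4), (3,4), (3,5)

α = atan 0.8 = 38.66°;  2α = 77.32°
n_0 = (+0.8696, +0.4938)
n_1 = (+0.5221, +0.8529)
n_2 = (+0.0128, +0.9999)
n_3 = (-0.9305, -0.3663)
n_4 = (+0.5951, -0.8036)
n_5 = (+0.9957, -0.0926)
  (0,1): δ = 151.06°  ·
  (0,2): δ = 120.33°  ·
  (0,3): δ = 8.11°  ✓
  (0,4): δ = 96.93°  ·
  (0,5): δ = 145.09°  ·
  (1,2): δ = 149.26°  ·
  (1,3): δ = 37.04°  ✓
  (1,4): δ = 67.99°  ✓
  (1,5): δ = 116.16°  ·
  (2,3): δ = 67.78°  ✓
  (2,4): δ = 37.25°  ✓
  (2,5): δ = 85.42°  ·
  (3,4): δ = 74.97°  ✓
  (3,5): δ = 26.80°  ✓
  (4,5): δ = 131.83°  ·
antipodal pairs: 7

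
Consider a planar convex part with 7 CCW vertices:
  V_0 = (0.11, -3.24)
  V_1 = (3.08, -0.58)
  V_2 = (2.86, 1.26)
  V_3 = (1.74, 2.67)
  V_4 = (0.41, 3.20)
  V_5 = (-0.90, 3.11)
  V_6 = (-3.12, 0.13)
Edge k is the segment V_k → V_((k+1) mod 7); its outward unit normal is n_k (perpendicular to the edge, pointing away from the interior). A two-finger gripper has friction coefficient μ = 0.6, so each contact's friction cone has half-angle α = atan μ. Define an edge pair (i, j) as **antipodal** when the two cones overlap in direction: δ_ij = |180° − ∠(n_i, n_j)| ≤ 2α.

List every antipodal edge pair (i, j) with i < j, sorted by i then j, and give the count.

count = 7; pairs: (0,4), (0,5), (1,5), (1,6), (2,6), (3,6), (4,6)

α = atan 0.6 = 30.96°;  2α = 61.93°
n_0 = (+0.6672, -0.7449)
n_1 = (+0.9929, +0.1187)
n_2 = (+0.7830, +0.6220)
n_3 = (+0.3702, +0.9290)
n_4 = (-0.0685, +0.9976)
n_5 = (-0.8019, +0.5974)
n_6 = (-0.7219, -0.6920)
  (0,1): δ = 125.03°  ·
  (0,2): δ = 93.39°  ·
  (0,3): δ = 63.58°  ·
  (0,4): δ = 37.92°  ✓
  (0,5): δ = 11.47°  ✓
  (0,6): δ = 91.94°  ·
  (1,2): δ = 148.36°  ·
  (1,3): δ = 118.55°  ·
  (1,4): δ = 92.89°  ·
  (1,5): δ = 43.50°  ✓
  (1,6): δ = 36.97°  ✓
  (2,3): δ = 150.19°  ·
  (2,4): δ = 124.53°  ·
  (2,5): δ = 75.15°  ·
  (2,6): δ = 5.32°  ✓
  (3,4): δ = 154.34°  ·
  (3,5): δ = 104.96°  ·
  (3,6): δ = 24.49°  ✓
  (4,5): δ = 130.62°  ·
  (4,6): δ = 50.15°  ✓
  (5,6): δ = 99.53°  ·
antipodal pairs: 7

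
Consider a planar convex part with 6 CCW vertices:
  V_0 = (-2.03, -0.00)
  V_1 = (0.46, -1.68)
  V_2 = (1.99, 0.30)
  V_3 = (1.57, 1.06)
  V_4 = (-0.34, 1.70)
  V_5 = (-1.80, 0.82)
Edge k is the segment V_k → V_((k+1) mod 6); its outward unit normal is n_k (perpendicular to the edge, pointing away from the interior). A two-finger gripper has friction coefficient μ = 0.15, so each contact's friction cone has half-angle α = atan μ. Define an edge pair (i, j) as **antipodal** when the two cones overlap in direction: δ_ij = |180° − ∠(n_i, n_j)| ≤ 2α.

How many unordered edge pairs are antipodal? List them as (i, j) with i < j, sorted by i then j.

α = atan 0.15 = 8.53°;  2α = 17.06°
n_0 = (-0.5593, -0.8290)
n_1 = (+0.7913, -0.6114)
n_2 = (+0.8752, +0.4837)
n_3 = (+0.3177, +0.9482)
n_4 = (-0.5162, +0.8565)
n_5 = (-0.9628, +0.2701)
  (0,1): δ = 93.69°  ·
  (0,2): δ = 27.07°  ·
  (0,3): δ = 15.48°  ✓
  (0,4): δ = 65.09°  ·
  (0,5): δ = 108.34°  ·
  (1,2): δ = 113.38°  ·
  (1,3): δ = 70.83°  ·
  (1,4): δ = 21.23°  ·
  (1,5): δ = 22.03°  ·
  (2,3): δ = 137.45°  ·
  (2,4): δ = 87.85°  ·
  (2,5): δ = 44.59°  ·
  (3,4): δ = 130.40°  ·
  (3,5): δ = 87.14°  ·
  (4,5): δ = 136.75°  ·
antipodal pairs: 1

count = 1; pairs: (0,3)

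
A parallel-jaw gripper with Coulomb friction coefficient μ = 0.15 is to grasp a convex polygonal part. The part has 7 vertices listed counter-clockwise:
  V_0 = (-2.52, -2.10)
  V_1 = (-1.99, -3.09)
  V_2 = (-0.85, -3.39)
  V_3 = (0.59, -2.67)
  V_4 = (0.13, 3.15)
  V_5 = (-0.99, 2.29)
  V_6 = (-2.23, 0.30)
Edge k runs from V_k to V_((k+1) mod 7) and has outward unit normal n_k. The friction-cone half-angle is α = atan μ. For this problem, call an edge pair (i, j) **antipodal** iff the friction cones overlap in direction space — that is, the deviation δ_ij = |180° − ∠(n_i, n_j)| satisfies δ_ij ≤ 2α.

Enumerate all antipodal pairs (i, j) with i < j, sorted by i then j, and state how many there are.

count = 2; pairs: (2,4), (3,6)

α = atan 0.15 = 8.53°;  2α = 17.06°
n_0 = (-0.8816, -0.4720)
n_1 = (-0.2545, -0.9671)
n_2 = (+0.4472, -0.8944)
n_3 = (+0.9969, +0.0788)
n_4 = (-0.6090, +0.7932)
n_5 = (-0.8487, +0.5288)
n_6 = (-0.9928, +0.1200)
  (0,1): δ = 132.91°  ·
  (0,2): δ = 91.60°  ·
  (0,3): δ = 23.64°  ·
  (0,4): δ = 99.36°  ·
  (0,5): δ = 119.91°  ·
  (0,6): δ = 144.95°  ·
  (1,2): δ = 138.69°  ·
  (1,3): δ = 70.74°  ·
  (1,4): δ = 52.26°  ·
  (1,5): δ = 72.82°  ·
  (1,6): δ = 97.85°  ·
  (2,3): δ = 112.05°  ·
  (2,4): δ = 10.95°  ✓
  (2,5): δ = 31.51°  ·
  (2,6): δ = 56.55°  ·
  (3,4): δ = 57.00°  ·
  (3,5): δ = 36.45°  ·
  (3,6): δ = 11.41°  ✓
  (4,5): δ = 159.45°  ·
  (4,6): δ = 134.41°  ·
  (5,6): δ = 154.96°  ·
antipodal pairs: 2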